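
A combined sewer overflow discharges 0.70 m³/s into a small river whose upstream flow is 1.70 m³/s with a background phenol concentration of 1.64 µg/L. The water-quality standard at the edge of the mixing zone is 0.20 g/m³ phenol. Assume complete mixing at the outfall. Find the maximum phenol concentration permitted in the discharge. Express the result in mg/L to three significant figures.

0.682 mg/L

1.64 µg/L = 0.00164 mg/L.
Mass balance: 0.2·2.4 = 0.7·Cₑ + 1.7·0.00164.
Cₑ = (0.48 − 0.002788) / 0.7 = 0.6817 mg/L.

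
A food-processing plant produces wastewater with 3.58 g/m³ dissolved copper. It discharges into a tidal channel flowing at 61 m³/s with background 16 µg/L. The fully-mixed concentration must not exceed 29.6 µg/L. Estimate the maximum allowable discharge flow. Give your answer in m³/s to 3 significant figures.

0.234 m³/s

16 µg/L = 0.016 mg/L.
29.6 µg/L = 0.0296 mg/L.
Mass balance at complete mixing: C_std·(Q_w + Q_r) = Q_w·C_e + Q_r·C_b.
Rearranging, Q_w = Q_r·(C_std − C_b)/(C_e − C_std) = 61·(0.0296 − 0.016) / (3.58 − 0.0296) = 0.2337 m³/s.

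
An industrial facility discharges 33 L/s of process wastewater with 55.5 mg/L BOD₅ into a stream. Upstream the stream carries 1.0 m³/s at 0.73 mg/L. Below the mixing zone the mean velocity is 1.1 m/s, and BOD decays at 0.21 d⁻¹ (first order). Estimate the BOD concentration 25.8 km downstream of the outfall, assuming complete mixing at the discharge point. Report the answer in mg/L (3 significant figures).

33 L/s = 0.033 m³/s.
After complete mixing, C₀ = (0.033·55.5 + 1·0.73) / 1.033 = 2.48 mg/L.
Travel time t = 2.58e+04 m / 1.1 m/s = 2.345e+04 s = 0.2715 d.
C = 2.48·exp(−0.21·0.2715) = 2.48·0.9446 = 2.342 mg/L.

2.34 mg/L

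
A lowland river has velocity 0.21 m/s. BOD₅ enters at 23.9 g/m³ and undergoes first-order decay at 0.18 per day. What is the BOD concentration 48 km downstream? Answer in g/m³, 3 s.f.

Travel time t = 48 km / 0.21 m/s = 4.8e+04/0.21 = 2.286e+05 s = 2.646 d.
First-order decay: C = 23.9·exp(−0.18·2.646) = 23.9·0.6211 = 14.85 g/m³.

14.8 g/m³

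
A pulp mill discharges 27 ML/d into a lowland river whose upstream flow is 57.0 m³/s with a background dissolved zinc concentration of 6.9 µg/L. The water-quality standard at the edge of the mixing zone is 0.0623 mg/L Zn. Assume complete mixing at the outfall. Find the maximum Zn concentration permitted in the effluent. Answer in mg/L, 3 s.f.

27 ML/d = 0.3125 m³/s.
6.9 µg/L = 0.0069 mg/L.
Mass balance: 0.0623·57.31 = 0.3125·Cₑ + 57·0.0069.
Cₑ = (3.571 − 0.3933) / 0.3125 = 10.17 mg/L.

10.2 mg/L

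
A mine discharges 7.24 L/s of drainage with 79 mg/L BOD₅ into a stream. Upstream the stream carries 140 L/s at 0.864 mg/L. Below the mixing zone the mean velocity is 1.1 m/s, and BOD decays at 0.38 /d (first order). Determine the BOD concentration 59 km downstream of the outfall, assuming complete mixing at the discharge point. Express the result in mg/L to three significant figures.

7.24 L/s = 0.00724 m³/s.
140 L/s = 0.14 m³/s.
After complete mixing, C₀ = (0.00724·79 + 0.14·0.864) / 0.1472 = 4.706 mg/L.
Travel time t = 5.9e+04 m / 1.1 m/s = 5.364e+04 s = 0.6208 d.
C = 4.706·exp(−0.38·0.6208) = 4.706·0.7899 = 3.717 mg/L.

3.72 mg/L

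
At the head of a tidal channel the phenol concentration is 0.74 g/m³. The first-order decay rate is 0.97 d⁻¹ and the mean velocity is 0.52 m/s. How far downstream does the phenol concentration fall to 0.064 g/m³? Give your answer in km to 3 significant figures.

113 km

From C = C₀·e^(−kt), t = ln(C₀/C)/k = ln(0.74/0.064)/0.97 = 2.448/0.97 = 2.523 d.
Distance = v·t = 0.52 m/s × 2.18e+05 s = 1.134e+05 m = 113.4 km.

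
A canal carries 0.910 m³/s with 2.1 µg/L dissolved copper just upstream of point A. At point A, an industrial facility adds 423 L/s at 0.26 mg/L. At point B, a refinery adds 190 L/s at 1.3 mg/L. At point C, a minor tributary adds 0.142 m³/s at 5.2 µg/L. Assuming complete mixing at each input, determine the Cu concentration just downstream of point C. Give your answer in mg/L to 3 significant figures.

2.1 µg/L = 0.0021 mg/L.
423 L/s = 0.423 m³/s.
After input A: C = (0.91·0.0021 + 0.423·0.26) / 1.333 = 0.08394 mg/L.
190 L/s = 0.19 m³/s.
After input B: C = (1.333·0.08394 + 0.19·1.3) / 1.523 = 0.2356 mg/L.
5.2 µg/L = 0.0052 mg/L.
After input C: C = (1.523·0.2356 + 0.142·0.0052) / 1.665 = 0.216 mg/L.

0.216 mg/L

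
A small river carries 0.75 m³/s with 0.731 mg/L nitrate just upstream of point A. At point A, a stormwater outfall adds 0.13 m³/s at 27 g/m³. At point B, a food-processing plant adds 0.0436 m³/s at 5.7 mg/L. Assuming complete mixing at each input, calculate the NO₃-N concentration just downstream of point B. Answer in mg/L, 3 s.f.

After input A: C = (0.75·0.731 + 0.13·27) / 0.88 = 4.612 mg/L.
After input B: C = (0.88·4.612 + 0.0436·5.7) / 0.9236 = 4.663 mg/L.

4.66 mg/L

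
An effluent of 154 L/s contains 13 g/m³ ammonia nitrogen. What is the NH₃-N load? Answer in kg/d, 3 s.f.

154 L/s = 0.154 m³/s.
Mass flux = Q·C = 0.154 m³/s × 13 g/m³ = 2.002 g/s.
= 2.002 g/s × 86.4 = 173 kg/d.

173 kg/d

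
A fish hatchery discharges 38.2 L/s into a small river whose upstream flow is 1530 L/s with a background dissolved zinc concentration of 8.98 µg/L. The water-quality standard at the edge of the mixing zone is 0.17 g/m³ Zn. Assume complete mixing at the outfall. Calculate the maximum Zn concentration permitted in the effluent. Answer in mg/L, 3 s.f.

38.2 L/s = 0.0382 m³/s.
1530 L/s = 1.53 m³/s.
8.98 µg/L = 0.00898 mg/L.
Mass balance: 0.17·1.568 = 0.0382·Cₑ + 1.53·0.00898.
Cₑ = (0.2666 − 0.01374) / 0.0382 = 6.619 mg/L.

6.62 mg/L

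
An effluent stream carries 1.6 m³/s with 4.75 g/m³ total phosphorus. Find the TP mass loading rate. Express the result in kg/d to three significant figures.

657 kg/d

Mass flux = Q·C = 1.6 m³/s × 4.75 g/m³ = 7.6 g/s.
= 7.6 g/s × 86.4 = 656.6 kg/d.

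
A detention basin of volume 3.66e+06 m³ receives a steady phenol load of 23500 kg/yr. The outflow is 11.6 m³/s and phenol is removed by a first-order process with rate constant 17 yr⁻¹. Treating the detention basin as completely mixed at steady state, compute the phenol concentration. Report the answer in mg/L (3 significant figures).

0.0549 mg/L

Outflow Q = 11.6 m³/s × 3.156e+07 s/yr = 3.661e+08 m³/yr.
Steady-state CSTR mass balance: W = Q·C + k·V·C, so C = W/(Q + kV).
Q + kV = 3.661e+08 + 17·3.66e+06 = 4.283e+08 m³/yr.
C = 23500/4.283e+08 = 5.487e-05 kg/m³ = 0.05487 mg/L.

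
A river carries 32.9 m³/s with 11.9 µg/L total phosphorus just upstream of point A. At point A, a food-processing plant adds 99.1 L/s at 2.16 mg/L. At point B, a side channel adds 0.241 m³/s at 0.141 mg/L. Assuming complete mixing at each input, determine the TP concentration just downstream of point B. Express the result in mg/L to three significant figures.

0.0192 mg/L

11.9 µg/L = 0.0119 mg/L.
99.1 L/s = 0.0991 m³/s.
After input A: C = (32.9·0.0119 + 0.0991·2.16) / 33 = 0.01835 mg/L.
After input B: C = (33·0.01835 + 0.241·0.141) / 33.24 = 0.01924 mg/L.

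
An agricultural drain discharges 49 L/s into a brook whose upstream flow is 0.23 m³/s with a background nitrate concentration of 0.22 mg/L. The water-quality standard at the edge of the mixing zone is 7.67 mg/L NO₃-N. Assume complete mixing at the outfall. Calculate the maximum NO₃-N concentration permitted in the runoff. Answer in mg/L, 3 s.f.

42.6 mg/L

49 L/s = 0.049 m³/s.
Mass balance: 7.67·0.279 = 0.049·Cₑ + 0.23·0.22.
Cₑ = (2.14 − 0.0506) / 0.049 = 42.64 mg/L.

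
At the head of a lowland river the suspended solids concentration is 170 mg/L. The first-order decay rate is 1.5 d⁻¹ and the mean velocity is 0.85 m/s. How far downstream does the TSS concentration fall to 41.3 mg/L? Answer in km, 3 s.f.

From C = C₀·e^(−kt), t = ln(C₀/C)/k = ln(170/41.3)/1.5 = 1.415/1.5 = 0.9433 d.
Distance = v·t = 0.85 m/s × 8.15e+04 s = 6.928e+04 m = 69.28 km.

69.3 km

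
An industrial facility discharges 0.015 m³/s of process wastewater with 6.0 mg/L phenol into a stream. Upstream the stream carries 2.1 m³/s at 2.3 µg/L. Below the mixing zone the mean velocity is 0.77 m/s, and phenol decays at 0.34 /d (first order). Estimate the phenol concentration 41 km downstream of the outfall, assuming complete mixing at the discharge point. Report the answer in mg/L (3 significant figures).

2.3 µg/L = 0.0023 mg/L.
After complete mixing, C₀ = (0.015·6 + 2.1·0.0023) / 2.115 = 0.04484 mg/L.
Travel time t = 4.1e+04 m / 0.77 m/s = 5.325e+04 s = 0.6163 d.
C = 0.04484·exp(−0.34·0.6163) = 0.04484·0.811 = 0.03636 mg/L.

0.0364 mg/L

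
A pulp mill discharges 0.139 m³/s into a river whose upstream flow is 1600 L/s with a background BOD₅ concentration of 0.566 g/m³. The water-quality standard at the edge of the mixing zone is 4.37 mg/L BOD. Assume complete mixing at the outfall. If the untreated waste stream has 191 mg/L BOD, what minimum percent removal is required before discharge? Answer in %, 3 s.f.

74.8 %

1600 L/s = 1.6 m³/s.
Mass balance: 4.37·1.739 = 0.139·Cₑ + 1.6·0.566.
Cₑ = (7.599 − 0.9056) / 0.139 = 48.16 mg/L.
Required removal = 1 − 48.16/191 = 74.79 %.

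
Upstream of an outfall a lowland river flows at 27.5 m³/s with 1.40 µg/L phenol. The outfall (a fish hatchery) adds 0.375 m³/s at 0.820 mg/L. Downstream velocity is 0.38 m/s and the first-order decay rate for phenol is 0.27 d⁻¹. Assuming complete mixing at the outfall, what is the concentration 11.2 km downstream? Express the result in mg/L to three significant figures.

1.40 µg/L = 0.0014 mg/L.
After complete mixing, C₀ = (0.375·0.82 + 27.5·0.0014) / 27.88 = 0.01241 mg/L.
Travel time t = 1.12e+04 m / 0.38 m/s = 2.947e+04 s = 0.3411 d.
C = 0.01241·exp(−0.27·0.3411) = 0.01241·0.912 = 0.01132 mg/L.

0.0113 mg/L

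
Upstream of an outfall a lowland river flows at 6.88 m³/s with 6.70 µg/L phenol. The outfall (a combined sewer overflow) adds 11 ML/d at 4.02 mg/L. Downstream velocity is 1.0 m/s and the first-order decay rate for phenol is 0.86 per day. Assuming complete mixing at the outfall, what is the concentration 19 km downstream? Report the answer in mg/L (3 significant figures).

11 ML/d = 0.1273 m³/s.
6.70 µg/L = 0.0067 mg/L.
After complete mixing, C₀ = (0.1273·4.02 + 6.88·0.0067) / 7.007 = 0.07962 mg/L.
Travel time t = 1.9e+04 m / 1.0 m/s = 1.9e+04 s = 0.2199 d.
C = 0.07962·exp(−0.86·0.2199) = 0.07962·0.8277 = 0.0659 mg/L.

0.0659 mg/L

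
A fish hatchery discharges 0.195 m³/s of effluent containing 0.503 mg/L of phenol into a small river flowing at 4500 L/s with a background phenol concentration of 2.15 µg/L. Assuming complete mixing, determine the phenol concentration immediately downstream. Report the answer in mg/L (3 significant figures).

4500 L/s = 4.5 m³/s.
2.15 µg/L = 0.00215 mg/L.
Flow-weighted mixing gives C = (0.195·0.503 + 4.5·0.00215) / (0.195 + 4.5) = 0.1078/4.695 = 0.02295 mg/L.

0.0230 mg/L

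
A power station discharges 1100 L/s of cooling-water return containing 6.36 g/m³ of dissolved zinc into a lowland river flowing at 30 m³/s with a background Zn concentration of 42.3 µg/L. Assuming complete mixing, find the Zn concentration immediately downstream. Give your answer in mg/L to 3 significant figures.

0.266 mg/L

1100 L/s = 1.1 m³/s.
42.3 µg/L = 0.0423 mg/L.
Flow-weighted mixing gives C = (1.1·6.36 + 30·0.0423) / (1.1 + 30) = 8.265/31.1 = 0.2658 mg/L.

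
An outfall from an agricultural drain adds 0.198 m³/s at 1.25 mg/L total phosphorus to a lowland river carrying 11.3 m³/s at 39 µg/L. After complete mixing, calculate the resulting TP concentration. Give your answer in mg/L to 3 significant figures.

39 µg/L = 0.039 mg/L.
By mass balance at complete mixing, C = (0.198·1.25 + 11.3·0.039) / (0.198 + 11.3) = 0.6882/11.5 = 0.05985 mg/L.

0.0599 mg/L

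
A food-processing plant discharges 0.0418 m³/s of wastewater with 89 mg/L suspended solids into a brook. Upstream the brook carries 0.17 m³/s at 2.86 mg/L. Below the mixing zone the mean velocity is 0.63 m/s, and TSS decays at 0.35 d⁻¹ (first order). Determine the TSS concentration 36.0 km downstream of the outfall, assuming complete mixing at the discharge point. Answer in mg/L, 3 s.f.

15.8 mg/L

After complete mixing, C₀ = (0.0418·89 + 0.17·2.86) / 0.2118 = 19.86 mg/L.
Travel time t = 3.6e+04 m / 0.63 m/s = 5.714e+04 s = 0.6614 d.
C = 19.86·exp(−0.35·0.6614) = 19.86·0.7934 = 15.76 mg/L.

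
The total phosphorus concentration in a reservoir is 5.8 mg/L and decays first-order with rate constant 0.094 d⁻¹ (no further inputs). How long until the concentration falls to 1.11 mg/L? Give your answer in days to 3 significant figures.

t = ln(C₀/C)/k = ln(5.8/1.11)/0.094 = 1.653/0.094 = 17.59 d.

17.6 d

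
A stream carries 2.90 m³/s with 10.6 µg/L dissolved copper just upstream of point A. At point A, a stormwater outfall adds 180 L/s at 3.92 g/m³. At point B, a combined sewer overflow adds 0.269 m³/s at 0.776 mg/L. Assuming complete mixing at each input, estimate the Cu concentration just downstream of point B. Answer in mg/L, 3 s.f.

10.6 µg/L = 0.0106 mg/L.
180 L/s = 0.18 m³/s.
After input A: C = (2.9·0.0106 + 0.18·3.92) / 3.08 = 0.2391 mg/L.
After input B: C = (3.08·0.2391 + 0.269·0.776) / 3.349 = 0.2822 mg/L.

0.282 mg/L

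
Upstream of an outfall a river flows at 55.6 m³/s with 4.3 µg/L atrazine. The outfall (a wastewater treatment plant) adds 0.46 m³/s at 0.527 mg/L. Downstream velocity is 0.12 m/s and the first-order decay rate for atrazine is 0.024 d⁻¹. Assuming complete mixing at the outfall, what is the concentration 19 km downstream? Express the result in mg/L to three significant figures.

4.3 µg/L = 0.0043 mg/L.
After complete mixing, C₀ = (0.46·0.527 + 55.6·0.0043) / 56.06 = 0.008589 mg/L.
Travel time t = 1.9e+04 m / 0.12 m/s = 1.583e+05 s = 1.833 d.
C = 0.008589·exp(−0.024·1.833) = 0.008589·0.957 = 0.008219 mg/L.

0.00822 mg/L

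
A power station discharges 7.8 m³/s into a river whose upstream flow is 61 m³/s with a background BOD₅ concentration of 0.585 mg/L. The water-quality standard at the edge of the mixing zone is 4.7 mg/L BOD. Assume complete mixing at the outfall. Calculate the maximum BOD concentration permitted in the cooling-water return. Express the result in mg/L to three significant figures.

36.9 mg/L

Mass balance: 4.7·68.8 = 7.8·Cₑ + 61·0.585.
Cₑ = (323.4 − 35.68) / 7.8 = 36.88 mg/L.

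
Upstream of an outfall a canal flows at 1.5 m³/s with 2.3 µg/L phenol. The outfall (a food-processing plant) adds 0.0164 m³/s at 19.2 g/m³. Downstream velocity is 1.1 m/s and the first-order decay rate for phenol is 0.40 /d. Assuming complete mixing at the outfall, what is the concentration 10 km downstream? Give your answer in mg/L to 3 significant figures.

2.3 µg/L = 0.0023 mg/L.
After complete mixing, C₀ = (0.0164·19.2 + 1.5·0.0023) / 1.516 = 0.2099 mg/L.
Travel time t = 1e+04 m / 1.1 m/s = 9091 s = 0.1052 d.
C = 0.2099·exp(−0.40·0.1052) = 0.2099·0.9588 = 0.2013 mg/L.

0.201 mg/L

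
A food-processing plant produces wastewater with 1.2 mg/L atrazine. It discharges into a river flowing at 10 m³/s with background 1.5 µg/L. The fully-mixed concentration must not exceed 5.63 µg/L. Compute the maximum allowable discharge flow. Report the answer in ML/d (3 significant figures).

2.99 ML/d

1.5 µg/L = 0.0015 mg/L.
5.63 µg/L = 0.00563 mg/L.
Mass balance at complete mixing: C_std·(Q_w + Q_r) = Q_w·C_e + Q_r·C_b.
Rearranging, Q_w = Q_r·(C_std − C_b)/(C_e − C_std) = 10·(0.00563 − 0.0015) / (1.2 − 0.00563) = 0.03458 m³/s.
= 2.988 ML/d.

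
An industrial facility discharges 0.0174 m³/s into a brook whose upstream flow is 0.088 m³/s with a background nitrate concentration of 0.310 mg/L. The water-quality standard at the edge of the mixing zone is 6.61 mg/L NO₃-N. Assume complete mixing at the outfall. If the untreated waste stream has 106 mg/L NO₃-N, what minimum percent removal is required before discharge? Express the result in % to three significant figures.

Mass balance: 6.61·0.1054 = 0.0174·Cₑ + 0.088·0.31.
Cₑ = (0.6967 − 0.02728) / 0.0174 = 38.47 mg/L.
Required removal = 1 − 38.47/106 = 63.71 %.

63.7 %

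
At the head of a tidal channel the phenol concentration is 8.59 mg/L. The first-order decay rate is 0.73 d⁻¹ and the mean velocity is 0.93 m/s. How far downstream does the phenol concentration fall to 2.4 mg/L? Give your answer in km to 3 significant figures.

From C = C₀·e^(−kt), t = ln(C₀/C)/k = ln(8.59/2.4)/0.73 = 1.275/0.73 = 1.747 d.
Distance = v·t = 0.93 m/s × 1.509e+05 s = 1.404e+05 m = 140.4 km.

140 km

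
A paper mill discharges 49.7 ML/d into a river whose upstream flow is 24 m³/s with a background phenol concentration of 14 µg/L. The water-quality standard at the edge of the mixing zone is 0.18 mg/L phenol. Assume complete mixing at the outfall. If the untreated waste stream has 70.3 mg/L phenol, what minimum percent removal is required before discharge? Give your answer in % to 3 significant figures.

89.9 %

49.7 ML/d = 0.5752 m³/s.
14 µg/L = 0.014 mg/L.
Mass balance: 0.18·24.58 = 0.5752·Cₑ + 24·0.014.
Cₑ = (4.424 − 0.336) / 0.5752 = 7.106 mg/L.
Required removal = 1 − 7.106/70.3 = 89.89 %.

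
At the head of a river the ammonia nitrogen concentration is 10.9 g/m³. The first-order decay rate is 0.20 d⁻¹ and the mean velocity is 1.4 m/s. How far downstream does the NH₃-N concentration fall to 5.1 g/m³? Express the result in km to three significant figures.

459 km

From C = C₀·e^(−kt), t = ln(C₀/C)/k = ln(10.9/5.1)/0.20 = 0.7595/0.20 = 3.798 d.
Distance = v·t = 1.4 m/s × 3.281e+05 s = 4.594e+05 m = 459.4 km.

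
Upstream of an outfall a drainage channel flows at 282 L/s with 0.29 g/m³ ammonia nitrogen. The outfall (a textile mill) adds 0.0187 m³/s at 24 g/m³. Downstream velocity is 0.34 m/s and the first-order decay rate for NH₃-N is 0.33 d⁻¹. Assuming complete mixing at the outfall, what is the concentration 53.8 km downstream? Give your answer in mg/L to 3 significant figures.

282 L/s = 0.282 m³/s.
After complete mixing, C₀ = (0.0187·24 + 0.282·0.29) / 0.3007 = 1.764 mg/L.
Travel time t = 5.38e+04 m / 0.34 m/s = 1.582e+05 s = 1.831 d.
C = 1.764·exp(−0.33·1.831) = 1.764·0.5464 = 0.9641 mg/L.

0.964 mg/L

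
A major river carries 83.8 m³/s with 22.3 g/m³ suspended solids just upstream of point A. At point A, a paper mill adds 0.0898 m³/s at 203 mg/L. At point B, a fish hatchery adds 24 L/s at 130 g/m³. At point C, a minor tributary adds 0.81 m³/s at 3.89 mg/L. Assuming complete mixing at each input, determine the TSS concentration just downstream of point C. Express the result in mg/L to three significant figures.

After input A: C = (83.8·22.3 + 0.0898·203) / 83.89 = 22.49 mg/L.
24 L/s = 0.024 m³/s.
After input B: C = (83.89·22.49 + 0.024·130) / 83.91 = 22.52 mg/L.
After input C: C = (83.91·22.52 + 0.81·3.89) / 84.72 = 22.35 mg/L.

22.3 mg/L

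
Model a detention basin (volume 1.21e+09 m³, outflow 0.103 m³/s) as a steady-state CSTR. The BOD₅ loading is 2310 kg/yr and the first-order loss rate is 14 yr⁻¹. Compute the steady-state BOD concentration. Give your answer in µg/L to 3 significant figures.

0.136 µg/L

Outflow Q = 0.103 m³/s × 3.156e+07 s/yr = 3.25e+06 m³/yr.
Steady-state CSTR mass balance: W = Q·C + k·V·C, so C = W/(Q + kV).
Q + kV = 3.25e+06 + 14·1.21e+09 = 1.694e+10 m³/yr.
C = 2310/1.694e+10 = 1.363e-07 kg/m³ = 0.0001363 mg/L = 0.1363 µg/L.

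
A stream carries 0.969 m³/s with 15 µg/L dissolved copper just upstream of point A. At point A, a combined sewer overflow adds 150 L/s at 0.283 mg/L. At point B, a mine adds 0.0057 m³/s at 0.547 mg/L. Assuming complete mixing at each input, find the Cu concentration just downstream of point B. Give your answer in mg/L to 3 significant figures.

0.0534 mg/L

15 µg/L = 0.015 mg/L.
150 L/s = 0.15 m³/s.
After input A: C = (0.969·0.015 + 0.15·0.283) / 1.119 = 0.05092 mg/L.
After input B: C = (1.119·0.05092 + 0.0057·0.547) / 1.125 = 0.05344 mg/L.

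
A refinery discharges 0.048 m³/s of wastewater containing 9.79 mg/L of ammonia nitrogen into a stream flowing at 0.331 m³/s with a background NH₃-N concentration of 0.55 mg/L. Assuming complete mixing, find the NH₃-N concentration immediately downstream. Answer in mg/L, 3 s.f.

By mass balance at complete mixing, C = (0.048·9.79 + 0.331·0.55) / (0.048 + 0.331) = 0.652/0.379 = 1.72 mg/L.

1.72 mg/L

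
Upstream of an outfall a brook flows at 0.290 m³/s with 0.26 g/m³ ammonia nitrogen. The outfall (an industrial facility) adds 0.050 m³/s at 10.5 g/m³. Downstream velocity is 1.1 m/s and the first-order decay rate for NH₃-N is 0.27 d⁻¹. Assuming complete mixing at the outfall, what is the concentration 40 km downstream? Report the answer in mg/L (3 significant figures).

1.58 mg/L

After complete mixing, C₀ = (0.05·10.5 + 0.29·0.26) / 0.34 = 1.766 mg/L.
Travel time t = 4e+04 m / 1.1 m/s = 3.636e+04 s = 0.4209 d.
C = 1.766·exp(−0.27·0.4209) = 1.766·0.8926 = 1.576 mg/L.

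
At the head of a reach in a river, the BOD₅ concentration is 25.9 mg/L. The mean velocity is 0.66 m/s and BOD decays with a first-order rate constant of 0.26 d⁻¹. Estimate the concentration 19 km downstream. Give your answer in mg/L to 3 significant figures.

23.8 mg/L

Travel time t = 19 km / 0.66 m/s = 1.9e+04/0.66 = 2.879e+04 s = 0.3332 d.
First-order decay: C = 25.9·exp(−0.26·0.3332) = 25.9·0.917 = 23.75 mg/L.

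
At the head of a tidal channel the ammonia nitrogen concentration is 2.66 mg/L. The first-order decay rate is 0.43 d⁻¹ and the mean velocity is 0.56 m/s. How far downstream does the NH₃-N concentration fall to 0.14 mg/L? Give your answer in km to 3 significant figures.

331 km

From C = C₀·e^(−kt), t = ln(C₀/C)/k = ln(2.66/0.14)/0.43 = 2.944/0.43 = 6.848 d.
Distance = v·t = 0.56 m/s × 5.916e+05 s = 3.313e+05 m = 331.3 km.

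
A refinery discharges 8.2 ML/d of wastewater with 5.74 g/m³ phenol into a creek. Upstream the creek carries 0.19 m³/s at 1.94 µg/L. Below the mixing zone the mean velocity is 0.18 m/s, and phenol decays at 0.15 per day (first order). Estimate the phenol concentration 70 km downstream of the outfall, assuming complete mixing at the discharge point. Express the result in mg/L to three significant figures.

8.2 ML/d = 0.09491 m³/s.
1.94 µg/L = 0.00194 mg/L.
After complete mixing, C₀ = (0.09491·5.74 + 0.19·0.00194) / 0.2849 = 1.913 mg/L.
Travel time t = 7e+04 m / 0.18 m/s = 3.889e+05 s = 4.501 d.
C = 1.913·exp(−0.15·4.501) = 1.913·0.5091 = 0.9741 mg/L.

0.974 mg/L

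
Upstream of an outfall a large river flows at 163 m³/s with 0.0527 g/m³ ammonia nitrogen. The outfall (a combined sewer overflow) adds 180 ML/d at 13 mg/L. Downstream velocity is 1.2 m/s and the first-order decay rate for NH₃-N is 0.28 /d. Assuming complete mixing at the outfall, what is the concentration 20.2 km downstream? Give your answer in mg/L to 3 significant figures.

180 ML/d = 2.083 m³/s.
After complete mixing, C₀ = (2.083·13 + 163·0.0527) / 165.1 = 0.2161 mg/L.
Travel time t = 2.02e+04 m / 1.2 m/s = 1.683e+04 s = 0.1948 d.
C = 0.2161·exp(−0.28·0.1948) = 0.2161·0.9469 = 0.2046 mg/L.

0.205 mg/L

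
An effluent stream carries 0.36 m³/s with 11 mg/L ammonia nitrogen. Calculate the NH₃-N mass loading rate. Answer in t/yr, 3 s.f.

125 t/yr

Mass flux = Q·C = 0.36 m³/s × 11 g/m³ = 3.96 g/s.
= 3.96 g/s × 31.56 = 125 t/yr.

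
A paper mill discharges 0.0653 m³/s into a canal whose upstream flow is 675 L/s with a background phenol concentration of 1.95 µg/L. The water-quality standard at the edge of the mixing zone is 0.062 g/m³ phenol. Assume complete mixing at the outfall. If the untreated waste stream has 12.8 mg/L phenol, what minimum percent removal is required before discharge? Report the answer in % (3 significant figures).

94.7 %

675 L/s = 0.675 m³/s.
1.95 µg/L = 0.00195 mg/L.
Mass balance: 0.062·0.7403 = 0.0653·Cₑ + 0.675·0.00195.
Cₑ = (0.0459 − 0.001316) / 0.0653 = 0.6827 mg/L.
Required removal = 1 − 0.6827/12.8 = 94.67 %.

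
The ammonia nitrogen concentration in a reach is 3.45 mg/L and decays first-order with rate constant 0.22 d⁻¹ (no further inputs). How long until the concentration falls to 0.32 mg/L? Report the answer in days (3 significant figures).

t = ln(C₀/C)/k = ln(3.45/0.32)/0.22 = 2.378/0.22 = 10.81 d.

10.8 d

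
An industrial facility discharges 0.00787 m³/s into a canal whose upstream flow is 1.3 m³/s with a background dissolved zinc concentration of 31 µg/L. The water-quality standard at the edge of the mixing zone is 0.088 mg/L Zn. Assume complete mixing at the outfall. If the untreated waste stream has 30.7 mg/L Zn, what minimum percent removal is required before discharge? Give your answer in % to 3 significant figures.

31 µg/L = 0.031 mg/L.
Mass balance: 0.088·1.308 = 0.00787·Cₑ + 1.3·0.031.
Cₑ = (0.1151 − 0.0403) / 0.00787 = 9.504 mg/L.
Required removal = 1 − 9.504/30.7 = 69.04 %.

69.0 %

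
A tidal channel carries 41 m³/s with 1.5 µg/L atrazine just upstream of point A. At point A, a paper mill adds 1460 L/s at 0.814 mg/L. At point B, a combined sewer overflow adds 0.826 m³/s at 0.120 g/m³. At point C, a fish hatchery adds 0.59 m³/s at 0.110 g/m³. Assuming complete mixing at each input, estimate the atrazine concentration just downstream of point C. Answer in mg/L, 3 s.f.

0.0322 mg/L

1.5 µg/L = 0.0015 mg/L.
1460 L/s = 1.46 m³/s.
After input A: C = (41·0.0015 + 1.46·0.814) / 42.46 = 0.02944 mg/L.
After input B: C = (42.46·0.02944 + 0.826·0.12) / 43.29 = 0.03117 mg/L.
After input C: C = (43.29·0.03117 + 0.59·0.11) / 43.88 = 0.03223 mg/L.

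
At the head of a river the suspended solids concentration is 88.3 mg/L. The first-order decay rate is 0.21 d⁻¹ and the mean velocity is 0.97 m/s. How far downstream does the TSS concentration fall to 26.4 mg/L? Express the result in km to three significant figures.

From C = C₀·e^(−kt), t = ln(C₀/C)/k = ln(88.3/26.4)/0.21 = 1.207/0.21 = 5.749 d.
Distance = v·t = 0.97 m/s × 4.967e+05 s = 4.818e+05 m = 481.8 km.

482 km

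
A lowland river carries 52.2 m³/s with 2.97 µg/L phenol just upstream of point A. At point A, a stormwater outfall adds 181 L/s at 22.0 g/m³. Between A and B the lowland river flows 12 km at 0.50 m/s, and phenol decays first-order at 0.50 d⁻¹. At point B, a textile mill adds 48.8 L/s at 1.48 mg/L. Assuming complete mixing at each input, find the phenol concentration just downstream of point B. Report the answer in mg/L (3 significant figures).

0.0701 mg/L

2.97 µg/L = 0.00297 mg/L.
181 L/s = 0.181 m³/s.
After input A: C = (52.2·0.00297 + 0.181·22) / 52.38 = 0.07898 mg/L.
Over the 12 km reach to input B (t = 2.4e+04 s = 0.2778 d), decay gives C = 0.07898·exp(−0.50·0.2778) = 0.06874 mg/L.
48.8 L/s = 0.0488 m³/s.
After input B: C = (52.38·0.06874 + 0.0488·1.48) / 52.43 = 0.07005 mg/L.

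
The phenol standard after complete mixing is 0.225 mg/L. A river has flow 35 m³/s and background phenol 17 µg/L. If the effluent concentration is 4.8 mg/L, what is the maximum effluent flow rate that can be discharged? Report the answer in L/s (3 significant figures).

17 µg/L = 0.017 mg/L.
Mass balance at complete mixing: C_std·(Q_w + Q_r) = Q_w·C_e + Q_r·C_b.
Rearranging, Q_w = Q_r·(C_std − C_b)/(C_e − C_std) = 35·(0.225 − 0.017) / (4.8 − 0.225) = 1.591 m³/s.
= 1591 L/s.

1590 L/s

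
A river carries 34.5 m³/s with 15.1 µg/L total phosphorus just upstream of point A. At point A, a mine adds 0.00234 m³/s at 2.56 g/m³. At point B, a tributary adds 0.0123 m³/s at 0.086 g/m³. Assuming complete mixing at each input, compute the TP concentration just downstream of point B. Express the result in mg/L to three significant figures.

15.1 µg/L = 0.0151 mg/L.
After input A: C = (34.5·0.0151 + 0.00234·2.56) / 34.5 = 0.01527 mg/L.
After input B: C = (34.5·0.01527 + 0.0123·0.086) / 34.51 = 0.0153 mg/L.

0.0153 mg/L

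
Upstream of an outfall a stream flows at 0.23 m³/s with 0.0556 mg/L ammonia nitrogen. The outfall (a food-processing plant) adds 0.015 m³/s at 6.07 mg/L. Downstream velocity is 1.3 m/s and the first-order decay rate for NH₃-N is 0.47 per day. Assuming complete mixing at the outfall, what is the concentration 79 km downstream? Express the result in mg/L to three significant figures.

After complete mixing, C₀ = (0.015·6.07 + 0.23·0.0556) / 0.245 = 0.4238 mg/L.
Travel time t = 7.9e+04 m / 1.3 m/s = 6.077e+04 s = 0.7033 d.
C = 0.4238·exp(−0.47·0.7033) = 0.4238·0.7185 = 0.3045 mg/L.

0.305 mg/L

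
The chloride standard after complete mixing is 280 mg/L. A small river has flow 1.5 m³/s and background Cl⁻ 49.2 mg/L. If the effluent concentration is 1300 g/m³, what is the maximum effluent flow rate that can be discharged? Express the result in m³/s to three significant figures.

Mass balance at complete mixing: C_std·(Q_w + Q_r) = Q_w·C_e + Q_r·C_b.
Rearranging, Q_w = Q_r·(C_std − C_b)/(C_e − C_std) = 1.5·(280 − 49.2) / (1300 − 280) = 0.3394 m³/s.

0.339 m³/s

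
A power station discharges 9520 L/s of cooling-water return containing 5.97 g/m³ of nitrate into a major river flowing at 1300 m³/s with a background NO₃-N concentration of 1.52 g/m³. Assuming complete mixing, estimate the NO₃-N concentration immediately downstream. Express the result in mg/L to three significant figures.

1.55 mg/L

9520 L/s = 9.52 m³/s.
Conservation of mass across the mixing zone: C = (9.52·5.97 + 1300·1.52) / (9.52 + 1300) = 2033/1310 = 1.552 mg/L.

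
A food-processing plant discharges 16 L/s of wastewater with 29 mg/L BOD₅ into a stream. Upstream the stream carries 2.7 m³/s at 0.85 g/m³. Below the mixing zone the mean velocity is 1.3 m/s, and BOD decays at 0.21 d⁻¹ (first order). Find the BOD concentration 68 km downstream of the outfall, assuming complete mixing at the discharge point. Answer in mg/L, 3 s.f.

16 L/s = 0.016 m³/s.
After complete mixing, C₀ = (0.016·29 + 2.7·0.85) / 2.716 = 1.016 mg/L.
Travel time t = 6.8e+04 m / 1.3 m/s = 5.231e+04 s = 0.6054 d.
C = 1.016·exp(−0.21·0.6054) = 1.016·0.8806 = 0.8946 mg/L.

0.895 mg/L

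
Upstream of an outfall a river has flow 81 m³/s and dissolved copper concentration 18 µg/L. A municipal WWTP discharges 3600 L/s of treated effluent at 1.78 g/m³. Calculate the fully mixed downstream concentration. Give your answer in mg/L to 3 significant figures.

3600 L/s = 3.6 m³/s.
18 µg/L = 0.018 mg/L.
Conservation of mass across the mixing zone: C = (3.6·1.78 + 81·0.018) / (3.6 + 81) = 7.866/84.6 = 0.09298 mg/L.

0.0930 mg/L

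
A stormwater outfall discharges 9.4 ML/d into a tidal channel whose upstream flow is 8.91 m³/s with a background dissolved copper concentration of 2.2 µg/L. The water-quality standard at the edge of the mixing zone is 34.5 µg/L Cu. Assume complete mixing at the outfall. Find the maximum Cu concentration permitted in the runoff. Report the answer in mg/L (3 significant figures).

2.68 mg/L

9.4 ML/d = 0.1088 m³/s.
2.2 µg/L = 0.0022 mg/L.
34.5 µg/L = 0.0345 mg/L.
Mass balance: 0.0345·9.019 = 0.1088·Cₑ + 8.91·0.0022.
Cₑ = (0.3111 − 0.0196) / 0.1088 = 2.68 mg/L.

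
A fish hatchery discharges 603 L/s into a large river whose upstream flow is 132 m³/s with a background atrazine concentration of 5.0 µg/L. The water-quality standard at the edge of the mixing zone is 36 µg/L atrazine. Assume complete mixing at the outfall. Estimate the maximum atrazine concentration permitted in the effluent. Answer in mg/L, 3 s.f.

6.82 mg/L

603 L/s = 0.603 m³/s.
5.0 µg/L = 0.005 mg/L.
36 µg/L = 0.036 mg/L.
Mass balance: 0.036·132.6 = 0.603·Cₑ + 132·0.005.
Cₑ = (4.774 − 0.66) / 0.603 = 6.822 mg/L.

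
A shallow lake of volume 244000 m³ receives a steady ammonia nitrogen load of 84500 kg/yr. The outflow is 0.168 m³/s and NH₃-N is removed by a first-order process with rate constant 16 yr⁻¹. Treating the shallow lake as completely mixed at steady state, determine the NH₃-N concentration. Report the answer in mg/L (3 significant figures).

Outflow Q = 0.168 m³/s × 3.156e+07 s/yr = 5.302e+06 m³/yr.
Steady-state CSTR mass balance: W = Q·C + k·V·C, so C = W/(Q + kV).
Q + kV = 5.302e+06 + 16·244000 = 9.206e+06 m³/yr.
C = 84500/9.206e+06 = 0.009179 kg/m³ = 9.179 mg/L.

9.18 mg/L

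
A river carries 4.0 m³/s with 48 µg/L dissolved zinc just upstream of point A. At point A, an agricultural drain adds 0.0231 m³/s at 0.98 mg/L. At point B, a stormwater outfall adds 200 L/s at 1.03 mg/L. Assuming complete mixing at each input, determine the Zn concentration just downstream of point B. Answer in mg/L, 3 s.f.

0.0996 mg/L

48 µg/L = 0.048 mg/L.
After input A: C = (4·0.048 + 0.0231·0.98) / 4.023 = 0.05335 mg/L.
200 L/s = 0.2 m³/s.
After input B: C = (4.023·0.05335 + 0.2·1.03) / 4.223 = 0.0996 mg/L.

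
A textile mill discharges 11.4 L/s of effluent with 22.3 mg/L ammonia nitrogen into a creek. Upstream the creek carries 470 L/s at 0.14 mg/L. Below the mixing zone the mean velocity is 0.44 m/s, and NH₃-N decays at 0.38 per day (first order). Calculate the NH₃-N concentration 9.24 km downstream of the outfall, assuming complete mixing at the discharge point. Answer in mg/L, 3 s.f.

0.606 mg/L

11.4 L/s = 0.0114 m³/s.
470 L/s = 0.47 m³/s.
After complete mixing, C₀ = (0.0114·22.3 + 0.47·0.14) / 0.4814 = 0.6648 mg/L.
Travel time t = 9240 m / 0.44 m/s = 2.1e+04 s = 0.2431 d.
C = 0.6648·exp(−0.38·0.2431) = 0.6648·0.9118 = 0.6061 mg/L.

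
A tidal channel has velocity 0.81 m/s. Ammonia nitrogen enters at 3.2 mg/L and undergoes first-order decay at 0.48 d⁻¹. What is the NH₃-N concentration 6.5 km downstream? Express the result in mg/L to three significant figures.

3.06 mg/L

Travel time t = 6.5 km / 0.81 m/s = 6500/0.81 = 8025 s = 0.09288 d.
First-order decay: C = 3.2·exp(−0.48·0.09288) = 3.2·0.9564 = 3.06 mg/L.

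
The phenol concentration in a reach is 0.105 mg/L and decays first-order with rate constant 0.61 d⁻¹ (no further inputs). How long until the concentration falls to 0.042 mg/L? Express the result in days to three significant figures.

1.50 d

t = ln(C₀/C)/k = ln(0.105/0.042)/0.61 = 0.9163/0.61 = 1.502 d.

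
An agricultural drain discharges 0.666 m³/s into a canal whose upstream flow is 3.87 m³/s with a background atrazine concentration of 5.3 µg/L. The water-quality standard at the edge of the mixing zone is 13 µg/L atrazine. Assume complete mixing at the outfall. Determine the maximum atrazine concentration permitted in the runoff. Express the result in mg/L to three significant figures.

0.0577 mg/L

5.3 µg/L = 0.0053 mg/L.
13 µg/L = 0.013 mg/L.
Mass balance: 0.013·4.536 = 0.666·Cₑ + 3.87·0.0053.
Cₑ = (0.05897 − 0.02051) / 0.666 = 0.05774 mg/L.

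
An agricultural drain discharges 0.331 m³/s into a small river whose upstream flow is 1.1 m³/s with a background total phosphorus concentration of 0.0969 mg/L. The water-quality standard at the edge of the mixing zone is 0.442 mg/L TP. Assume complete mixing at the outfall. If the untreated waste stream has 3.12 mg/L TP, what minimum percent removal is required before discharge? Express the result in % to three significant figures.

Mass balance: 0.442·1.431 = 0.331·Cₑ + 1.1·0.0969.
Cₑ = (0.6325 − 0.1066) / 0.331 = 1.589 mg/L.
Required removal = 1 − 1.589/3.12 = 49.08 %.

49.1 %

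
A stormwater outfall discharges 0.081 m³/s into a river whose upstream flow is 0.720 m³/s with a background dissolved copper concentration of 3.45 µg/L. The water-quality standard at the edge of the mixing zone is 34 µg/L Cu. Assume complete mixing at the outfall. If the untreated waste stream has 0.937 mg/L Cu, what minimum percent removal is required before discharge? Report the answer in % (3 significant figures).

3.45 µg/L = 0.00345 mg/L.
34 µg/L = 0.034 mg/L.
Mass balance: 0.034·0.801 = 0.081·Cₑ + 0.72·0.00345.
Cₑ = (0.02723 − 0.002484) / 0.081 = 0.3056 mg/L.
Required removal = 1 − 0.3056/0.937 = 67.39 %.

67.4 %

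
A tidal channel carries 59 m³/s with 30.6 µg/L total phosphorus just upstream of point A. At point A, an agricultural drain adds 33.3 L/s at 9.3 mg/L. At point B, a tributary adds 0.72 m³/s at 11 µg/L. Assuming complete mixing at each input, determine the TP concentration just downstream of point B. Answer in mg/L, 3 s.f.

30.6 µg/L = 0.0306 mg/L.
33.3 L/s = 0.0333 m³/s.
After input A: C = (59·0.0306 + 0.0333·9.3) / 59.03 = 0.03583 mg/L.
11 µg/L = 0.011 mg/L.
After input B: C = (59.03·0.03583 + 0.72·0.011) / 59.75 = 0.03553 mg/L.

0.0355 mg/L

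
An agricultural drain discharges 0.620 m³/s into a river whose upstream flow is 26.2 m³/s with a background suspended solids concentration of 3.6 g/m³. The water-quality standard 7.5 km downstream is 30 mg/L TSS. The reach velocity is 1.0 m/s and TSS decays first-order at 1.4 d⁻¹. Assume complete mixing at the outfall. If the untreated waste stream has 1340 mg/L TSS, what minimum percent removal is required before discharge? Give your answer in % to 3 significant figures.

Travel time to the compliance point: t = 7500/1.0 = 7500 s = 0.08681 d; decay factor exp(−1.4·0.08681) = 0.8856.
So the concentration just after mixing may be at most 30/0.8856 = 33.88 mg/L.
Mass balance: 33.88·26.82 = 0.62·Cₑ + 26.2·3.6.
Cₑ = (908.6 − 94.32) / 0.62 = 1313 mg/L.
Required removal = 1 − 1313/1340 = 1.992 %.

1.99 %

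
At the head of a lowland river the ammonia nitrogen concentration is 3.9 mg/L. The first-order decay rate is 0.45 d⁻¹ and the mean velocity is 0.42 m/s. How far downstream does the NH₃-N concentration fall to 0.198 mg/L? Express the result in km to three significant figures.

240 km

From C = C₀·e^(−kt), t = ln(C₀/C)/k = ln(3.9/0.198)/0.45 = 2.98/0.45 = 6.623 d.
Distance = v·t = 0.42 m/s × 5.722e+05 s = 2.403e+05 m = 240.3 km.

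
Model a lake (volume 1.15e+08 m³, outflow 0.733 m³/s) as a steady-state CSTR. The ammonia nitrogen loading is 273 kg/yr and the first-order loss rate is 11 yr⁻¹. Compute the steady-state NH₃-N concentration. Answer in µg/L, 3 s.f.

0.212 µg/L

Outflow Q = 0.733 m³/s × 3.156e+07 s/yr = 2.313e+07 m³/yr.
Steady-state CSTR mass balance: W = Q·C + k·V·C, so C = W/(Q + kV).
Q + kV = 2.313e+07 + 11·1.15e+08 = 1.288e+09 m³/yr.
C = 273/1.288e+09 = 2.119e-07 kg/m³ = 0.0002119 mg/L = 0.2119 µg/L.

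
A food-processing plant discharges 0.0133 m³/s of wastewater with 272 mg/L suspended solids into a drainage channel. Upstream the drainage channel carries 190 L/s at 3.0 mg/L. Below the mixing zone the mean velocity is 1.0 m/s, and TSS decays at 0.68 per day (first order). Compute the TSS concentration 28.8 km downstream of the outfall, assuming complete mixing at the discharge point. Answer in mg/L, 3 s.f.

16.4 mg/L

190 L/s = 0.19 m³/s.
After complete mixing, C₀ = (0.0133·272 + 0.19·3) / 0.2033 = 20.6 mg/L.
Travel time t = 2.88e+04 m / 1.0 m/s = 2.88e+04 s = 0.3333 d.
C = 20.6·exp(−0.68·0.3333) = 20.6·0.7972 = 16.42 mg/L.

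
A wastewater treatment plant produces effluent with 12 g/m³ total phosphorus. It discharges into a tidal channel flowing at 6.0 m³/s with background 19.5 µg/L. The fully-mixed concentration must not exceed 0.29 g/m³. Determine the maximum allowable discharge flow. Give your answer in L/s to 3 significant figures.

139 L/s

19.5 µg/L = 0.0195 mg/L.
Mass balance at complete mixing: C_std·(Q_w + Q_r) = Q_w·C_e + Q_r·C_b.
Rearranging, Q_w = Q_r·(C_std − C_b)/(C_e − C_std) = 6.0·(0.29 − 0.0195) / (12 − 0.29) = 0.1386 m³/s.
= 138.6 L/s.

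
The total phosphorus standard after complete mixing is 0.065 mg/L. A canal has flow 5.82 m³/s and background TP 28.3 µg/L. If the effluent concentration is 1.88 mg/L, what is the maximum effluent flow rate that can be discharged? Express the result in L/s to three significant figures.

118 L/s

28.3 µg/L = 0.0283 mg/L.
Mass balance at complete mixing: C_std·(Q_w + Q_r) = Q_w·C_e + Q_r·C_b.
Rearranging, Q_w = Q_r·(C_std − C_b)/(C_e − C_std) = 5.82·(0.065 − 0.0283) / (1.88 − 0.065) = 0.1177 m³/s.
= 117.7 L/s.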